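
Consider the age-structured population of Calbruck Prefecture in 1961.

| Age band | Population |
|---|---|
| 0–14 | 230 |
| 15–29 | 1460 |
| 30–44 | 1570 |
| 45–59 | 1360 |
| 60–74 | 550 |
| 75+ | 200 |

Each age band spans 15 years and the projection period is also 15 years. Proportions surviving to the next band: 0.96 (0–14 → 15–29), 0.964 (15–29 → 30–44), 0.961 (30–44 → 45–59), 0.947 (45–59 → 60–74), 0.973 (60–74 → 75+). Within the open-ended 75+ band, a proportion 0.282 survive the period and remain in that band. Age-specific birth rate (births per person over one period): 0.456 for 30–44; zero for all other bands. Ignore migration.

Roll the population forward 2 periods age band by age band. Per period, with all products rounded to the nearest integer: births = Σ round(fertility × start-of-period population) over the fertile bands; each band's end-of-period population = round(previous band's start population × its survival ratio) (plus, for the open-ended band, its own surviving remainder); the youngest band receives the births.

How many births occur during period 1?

716

Let group 1 be 0–14 through group 6 = 75+.
— Period 1 —
Births: 1570 * 0.456 = 716
Group 2: 230 * 0.96 = 221
Group 3: 1460 * 0.964 = 1407
Group 4: 1570 * 0.961 = 1509
Group 5: 1360 * 0.947 = 1288
Group 6: 550 * 0.973 + 200 * 0.282 = 535 + 56 = 591
Giving 716 / 221 / 1407 / 1509 / 1288 / 591.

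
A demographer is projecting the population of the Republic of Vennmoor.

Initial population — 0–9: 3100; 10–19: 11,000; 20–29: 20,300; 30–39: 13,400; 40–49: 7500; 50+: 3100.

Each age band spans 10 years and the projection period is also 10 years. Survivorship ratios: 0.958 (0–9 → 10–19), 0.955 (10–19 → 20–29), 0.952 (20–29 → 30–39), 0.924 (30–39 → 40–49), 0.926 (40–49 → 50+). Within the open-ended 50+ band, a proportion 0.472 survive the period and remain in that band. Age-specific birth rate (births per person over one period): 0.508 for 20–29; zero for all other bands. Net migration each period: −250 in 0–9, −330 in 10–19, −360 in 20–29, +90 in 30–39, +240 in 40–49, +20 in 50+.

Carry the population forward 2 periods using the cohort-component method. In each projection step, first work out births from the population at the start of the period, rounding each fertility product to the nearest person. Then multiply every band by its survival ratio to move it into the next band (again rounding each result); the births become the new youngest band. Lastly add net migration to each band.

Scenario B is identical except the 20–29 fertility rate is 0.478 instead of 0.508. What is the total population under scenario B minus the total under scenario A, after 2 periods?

-888

Period 1:
Births: 20300 × 0.508 = 10312
10–19: 3100 × 0.958 = 2970
20–29: 11000 × 0.955 = 10505
30–39: 20300 × 0.952 = 19326
40–49: 13400 × 0.924 = 12382
50+: 7500 × 0.926 + 3100 × 0.472 = 6945 + 1463 = 8408
Net migration: 0–9 − 250 → 10062; 10–19 − 330 → 2640; 20–29 − 360 → 10145; 30–39 + 90 → 19416; 40–49 + 240 → 12622; 50+ + 20 → 8428
Giving 10062 / 2640 / 10145 / 19416 / 12622 / 8428.
Period 2:
Births: 10145 × 0.508 = 5154
10–19: 10062 × 0.958 = 9639
20–29: 2640 × 0.955 = 2521
30–39: 10145 × 0.952 = 9658
40–49: 19416 × 0.924 = 17940
50+: 12622 × 0.926 + 8428 × 0.472 = 11688 + 3978 = 15666
Net migration: 0–9 − 250 → 4904; 10–19 − 330 → 9309; 20–29 − 360 → 2161; 30–39 + 90 → 9748; 40–49 + 240 → 18180; 50+ + 20 → 15686
Giving 4904 / 9309 / 2161 / 9748 / 18180 / 15686.
Scenario A total after 2 periods: 59988
Scenario B projection —
Period 1:
Births: 20300 × 0.478 = 9703
10–19: 3100 × 0.958 = 2970
20–29: 11000 × 0.955 = 10505
30–39: 20300 × 0.952 = 19326
40–49: 13400 × 0.924 = 12382
50+: 7500 × 0.926 + 3100 × 0.472 = 6945 + 1463 = 8408
Net migration: 0–9 − 250 → 9453; 10–19 − 330 → 2640; 20–29 − 360 → 10145; 30–39 + 90 → 19416; 40–49 + 240 → 12622; 50+ + 20 → 8428
Giving 9453 / 2640 / 10145 / 19416 / 12622 / 8428.
Period 2:
Births: 10145 × 0.478 = 4849
10–19: 9453 × 0.958 = 9056
20–29: 2640 × 0.955 = 2521
30–39: 10145 × 0.952 = 9658
40–49: 19416 × 0.924 = 17940
50+: 12622 × 0.926 + 8428 × 0.472 = 11688 + 3978 = 15666
Net migration: 0–9 − 250 → 4599; 10–19 − 330 → 8726; 20–29 − 360 → 2161; 30–39 + 90 → 9748; 40–49 + 240 → 18180; 50+ + 20 → 15686
Giving 4599 / 8726 / 2161 / 9748 / 18180 / 15686.
Scenario B total after 2 periods: 59100
Difference B − A = 59100 − 59988 = -888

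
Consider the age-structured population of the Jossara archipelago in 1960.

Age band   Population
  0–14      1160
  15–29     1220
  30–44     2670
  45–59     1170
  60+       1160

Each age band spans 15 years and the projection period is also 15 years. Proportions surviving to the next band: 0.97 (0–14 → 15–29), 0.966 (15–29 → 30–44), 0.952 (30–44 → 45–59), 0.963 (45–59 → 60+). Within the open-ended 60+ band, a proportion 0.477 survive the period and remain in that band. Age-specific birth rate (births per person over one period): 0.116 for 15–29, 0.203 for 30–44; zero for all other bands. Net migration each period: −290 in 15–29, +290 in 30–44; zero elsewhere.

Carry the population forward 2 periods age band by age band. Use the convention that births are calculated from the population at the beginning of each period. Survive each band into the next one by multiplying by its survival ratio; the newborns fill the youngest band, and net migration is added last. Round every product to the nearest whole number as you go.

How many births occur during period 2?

395

Numbering the groups 1..5 from youngest to oldest:
[period 1]
Births: 1220 × 0.116 = 142  |  2670 × 0.203 = 542 ⇒ total 684
Group 2: 1160 × 0.97 = 1125
Group 3: 1220 × 0.966 = 1179
Group 4: 2670 × 0.952 = 2542
Group 5: 1170 × 0.963 + 1160 × 0.477 = 1127 + 553 = 1680
Net migration: Group 2 − 290 → 835; Group 3 + 290 → 1469
Population now: 0–14=684, 15–29=835, 30–44=1469, 45–59=2542, 60+=1680
[period 2]
Births: 835 × 0.116 = 97  |  1469 × 0.203 = 298 ⇒ total 395
Group 2: 684 × 0.97 = 663
Group 3: 835 × 0.966 = 807
Group 4: 1469 × 0.952 = 1398
Group 5: 2542 × 0.963 + 1680 × 0.477 = 2448 + 801 = 3249
Net migration: Group 2 − 290 → 373; Group 3 + 290 → 1097
Population now: 0–14=395, 15–29=373, 30–44=1097, 45–59=1398, 60+=3249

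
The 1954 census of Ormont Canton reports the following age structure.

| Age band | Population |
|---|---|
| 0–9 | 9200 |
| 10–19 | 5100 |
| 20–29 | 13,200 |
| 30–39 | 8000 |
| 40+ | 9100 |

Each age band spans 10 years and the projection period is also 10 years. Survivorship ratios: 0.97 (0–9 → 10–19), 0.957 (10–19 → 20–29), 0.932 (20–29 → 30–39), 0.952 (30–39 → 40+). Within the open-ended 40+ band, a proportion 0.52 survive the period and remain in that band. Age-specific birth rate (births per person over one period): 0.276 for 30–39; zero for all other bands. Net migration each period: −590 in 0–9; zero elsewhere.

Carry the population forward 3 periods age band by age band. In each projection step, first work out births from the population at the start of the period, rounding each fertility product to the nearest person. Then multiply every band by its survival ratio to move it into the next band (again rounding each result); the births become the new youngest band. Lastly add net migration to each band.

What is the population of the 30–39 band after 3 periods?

7959

Call the bands 1 to 5, youngest first.
— Period 1 —
Births: 8000 × 0.276 = 2208
Band 2: 9200 × 0.97 = 8924
Band 3: 5100 × 0.957 = 4881
Band 4: 13200 × 0.932 = 12302
Band 5: 8000 × 0.952 + 9100 × 0.52 = 7616 + 4732 = 12348
Net migration: Band 1 − 590 → 1618
Giving 1618 / 8924 / 4881 / 12302 / 12348.
— Period 2 —
Births: 12302 × 0.276 = 3395
Band 2: 1618 × 0.97 = 1569
Band 3: 8924 × 0.957 = 8540
Band 4: 4881 × 0.932 = 4549
Band 5: 12302 × 0.952 + 12348 × 0.52 = 11712 + 6421 = 18133
Net migration: Band 1 − 590 → 2805
Giving 2805 / 1569 / 8540 / 4549 / 18133.
— Period 3 —
Births: 4549 × 0.276 = 1256
Band 2: 2805 × 0.97 = 2721
Band 3: 1569 × 0.957 = 1502
Band 4: 8540 × 0.932 = 7959
Band 5: 4549 × 0.952 + 18133 × 0.52 = 4331 + 9429 = 13760
Net migration: Band 1 − 590 → 666
Giving 666 / 2721 / 1502 / 7959 / 13760.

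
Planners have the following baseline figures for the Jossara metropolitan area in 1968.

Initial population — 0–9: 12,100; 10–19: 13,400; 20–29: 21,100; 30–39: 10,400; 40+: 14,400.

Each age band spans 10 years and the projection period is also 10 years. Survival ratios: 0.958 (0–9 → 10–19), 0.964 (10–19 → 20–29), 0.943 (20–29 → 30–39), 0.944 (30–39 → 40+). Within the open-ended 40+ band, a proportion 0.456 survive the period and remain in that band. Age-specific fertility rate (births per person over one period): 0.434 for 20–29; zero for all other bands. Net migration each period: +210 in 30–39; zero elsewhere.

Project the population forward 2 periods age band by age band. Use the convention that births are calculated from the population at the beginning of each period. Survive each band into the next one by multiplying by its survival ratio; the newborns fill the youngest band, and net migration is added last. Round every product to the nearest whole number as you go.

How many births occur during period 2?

5606

Call the bands 1 to 5, youngest first.
Period 1:
Births: 21100 × 0.434 = 9157
Band 2: 12100 × 0.958 = 11592
Band 3: 13400 × 0.964 = 12918
Band 4: 21100 × 0.943 = 19897
Band 5: 10400 × 0.944 + 14400 × 0.456 = 9818 + 6566 = 16384
Net migration: Band 4 + 210 → 20107
Population now: 0–9=9157, 10–19=11592, 20–29=12918, 30–39=20107, 40+=16384
Period 2:
Births: 12918 × 0.434 = 5606
Band 2: 9157 × 0.958 = 8772
Band 3: 11592 × 0.964 = 11175
Band 4: 12918 × 0.943 = 12182
Band 5: 20107 × 0.944 + 16384 × 0.456 = 18981 + 7471 = 26452
Net migration: Band 4 + 210 → 12392
Population now: 0–9=5606, 10–19=8772, 20–29=11175, 30–39=12392, 40+=26452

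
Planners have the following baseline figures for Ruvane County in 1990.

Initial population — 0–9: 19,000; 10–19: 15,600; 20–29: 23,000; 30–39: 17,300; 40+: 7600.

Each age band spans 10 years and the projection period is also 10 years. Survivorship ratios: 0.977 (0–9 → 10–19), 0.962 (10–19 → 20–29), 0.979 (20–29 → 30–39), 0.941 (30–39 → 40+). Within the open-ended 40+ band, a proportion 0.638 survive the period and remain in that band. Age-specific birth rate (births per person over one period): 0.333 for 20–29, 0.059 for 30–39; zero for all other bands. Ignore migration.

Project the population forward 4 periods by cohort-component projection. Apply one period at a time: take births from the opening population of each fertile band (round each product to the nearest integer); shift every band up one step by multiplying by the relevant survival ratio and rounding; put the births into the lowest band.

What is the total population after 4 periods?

Call the bands 1 to 5, youngest first.
After projecting period 1:
Births: 23000 * 0.333 = 7659, 17300 * 0.059 = 1021 ⇒ total 8680
Band 2: 19000 * 0.977 = 18563
Band 3: 15600 * 0.962 = 15007
Band 4: 23000 * 0.979 = 22517
Band 5: 17300 * 0.941 + 7600 * 0.638 = 16279 + 4849 = 21128
Population now: 0–9=8680, 10–19=18563, 20–29=15007, 30–39=22517, 40+=21128
After projecting period 2:
Births: 15007 * 0.333 = 4997, 22517 * 0.059 = 1329 ⇒ total 6326
Band 2: 8680 * 0.977 = 8480
Band 3: 18563 * 0.962 = 17858
Band 4: 15007 * 0.979 = 14692
Band 5: 22517 * 0.941 + 21128 * 0.638 = 21188 + 13480 = 34668
Population now: 0–9=6326, 10–19=8480, 20–29=17858, 30–39=14692, 40+=34668
After projecting period 3:
Births: 17858 * 0.333 = 5947, 14692 * 0.059 = 867 ⇒ total 6814
Band 2: 6326 * 0.977 = 6181
Band 3: 8480 * 0.962 = 8158
Band 4: 17858 * 0.979 = 17483
Band 5: 14692 * 0.941 + 34668 * 0.638 = 13825 + 22118 = 35943
Population now: 0–9=6814, 10–19=6181, 20–29=8158, 30–39=17483, 40+=35943
After projecting period 4:
Births: 8158 * 0.333 = 2717, 17483 * 0.059 = 1031 ⇒ total 3748
Band 2: 6814 * 0.977 = 6657
Band 3: 6181 * 0.962 = 5946
Band 4: 8158 * 0.979 = 7987
Band 5: 17483 * 0.941 + 35943 * 0.638 = 16452 + 22932 = 39384
Population now: 0–9=3748, 10–19=6657, 20–29=5946, 30–39=7987, 40+=39384
Total after period 4: 3748 + 6657 + 5946 + 7987 + 39384 = 63722

63722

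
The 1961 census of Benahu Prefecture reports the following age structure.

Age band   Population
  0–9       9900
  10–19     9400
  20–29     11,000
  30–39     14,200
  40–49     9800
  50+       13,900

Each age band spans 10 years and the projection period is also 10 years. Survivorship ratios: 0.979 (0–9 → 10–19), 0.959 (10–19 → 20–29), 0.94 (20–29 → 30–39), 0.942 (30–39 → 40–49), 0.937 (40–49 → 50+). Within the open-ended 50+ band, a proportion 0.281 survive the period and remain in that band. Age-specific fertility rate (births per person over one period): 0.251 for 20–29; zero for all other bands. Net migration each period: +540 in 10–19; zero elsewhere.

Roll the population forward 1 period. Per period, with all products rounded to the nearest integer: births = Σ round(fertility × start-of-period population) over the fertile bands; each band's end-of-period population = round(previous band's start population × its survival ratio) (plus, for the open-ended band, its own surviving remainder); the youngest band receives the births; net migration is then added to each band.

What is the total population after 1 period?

After projecting period 1:
Births: 11000 × 0.251 = 2761
10–19: 9900 × 0.979 = 9692
20–29: 9400 × 0.959 = 9015
30–39: 11000 × 0.94 = 10340
40–49: 14200 × 0.942 = 13376
50+: 9800 × 0.937 + 13900 × 0.281 = 9183 + 3906 = 13089
Net migration: 10–19 + 540 → 10232
End of period: [2761, 10232, 9015, 10340, 13376, 13089]
Total after period 1: 2761 + 10232 + 9015 + 10340 + 13376 + 13089 = 58813

58813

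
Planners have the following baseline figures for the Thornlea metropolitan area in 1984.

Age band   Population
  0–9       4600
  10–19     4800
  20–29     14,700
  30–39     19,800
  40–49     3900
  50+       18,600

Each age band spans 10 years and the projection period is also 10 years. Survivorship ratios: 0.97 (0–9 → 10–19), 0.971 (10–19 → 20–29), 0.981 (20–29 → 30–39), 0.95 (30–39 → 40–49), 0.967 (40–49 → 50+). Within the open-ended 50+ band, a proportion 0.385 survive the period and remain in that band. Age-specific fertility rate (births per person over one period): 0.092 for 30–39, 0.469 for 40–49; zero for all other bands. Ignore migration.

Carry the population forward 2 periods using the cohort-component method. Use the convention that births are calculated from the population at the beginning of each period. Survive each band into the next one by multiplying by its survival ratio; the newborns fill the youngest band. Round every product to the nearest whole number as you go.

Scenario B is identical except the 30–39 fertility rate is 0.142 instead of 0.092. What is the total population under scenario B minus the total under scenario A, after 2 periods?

Numbering the bands 1..6 from youngest to oldest:
Period 1.
Births: 19800 * 0.092 = 1822, 3900 * 0.469 = 1829 ⇒ total 3651
Band 2: 4600 * 0.97 = 4462
Band 3: 4800 * 0.971 = 4661
Band 4: 14700 * 0.981 = 14421
Band 5: 19800 * 0.95 = 18810
Band 6: 3900 * 0.967 + 18600 * 0.385 = 3771 + 7161 = 10932
→ [3651, 4462, 4661, 14421, 18810, 10932]
Period 2.
Births: 14421 * 0.092 = 1327, 18810 * 0.469 = 8822 ⇒ total 10149
Band 2: 3651 * 0.97 = 3541
Band 3: 4462 * 0.971 = 4333
Band 4: 4661 * 0.981 = 4572
Band 5: 14421 * 0.95 = 13700
Band 6: 18810 * 0.967 + 10932 * 0.385 = 18189 + 4209 = 22398
→ [10149, 3541, 4333, 4572, 13700, 22398]
Scenario A total after 2 periods: 58693
Scenario B projection —
Period 1.
Births: 19800 * 0.142 = 2812, 3900 * 0.469 = 1829 ⇒ total 4641
Band 2: 4600 * 0.97 = 4462
Band 3: 4800 * 0.971 = 4661
Band 4: 14700 * 0.981 = 14421
Band 5: 19800 * 0.95 = 18810
Band 6: 3900 * 0.967 + 18600 * 0.385 = 3771 + 7161 = 10932
→ [4641, 4462, 4661, 14421, 18810, 10932]
Period 2.
Births: 14421 * 0.142 = 2048, 18810 * 0.469 = 8822 ⇒ total 10870
Band 2: 4641 * 0.97 = 4502
Band 3: 4462 * 0.971 = 4333
Band 4: 4661 * 0.981 = 4572
Band 5: 14421 * 0.95 = 13700
Band 6: 18810 * 0.967 + 10932 * 0.385 = 18189 + 4209 = 22398
→ [10870, 4502, 4333, 4572, 13700, 22398]
Scenario B total after 2 periods: 60375
Difference B − A = 60375 − 58693 = 1682

1682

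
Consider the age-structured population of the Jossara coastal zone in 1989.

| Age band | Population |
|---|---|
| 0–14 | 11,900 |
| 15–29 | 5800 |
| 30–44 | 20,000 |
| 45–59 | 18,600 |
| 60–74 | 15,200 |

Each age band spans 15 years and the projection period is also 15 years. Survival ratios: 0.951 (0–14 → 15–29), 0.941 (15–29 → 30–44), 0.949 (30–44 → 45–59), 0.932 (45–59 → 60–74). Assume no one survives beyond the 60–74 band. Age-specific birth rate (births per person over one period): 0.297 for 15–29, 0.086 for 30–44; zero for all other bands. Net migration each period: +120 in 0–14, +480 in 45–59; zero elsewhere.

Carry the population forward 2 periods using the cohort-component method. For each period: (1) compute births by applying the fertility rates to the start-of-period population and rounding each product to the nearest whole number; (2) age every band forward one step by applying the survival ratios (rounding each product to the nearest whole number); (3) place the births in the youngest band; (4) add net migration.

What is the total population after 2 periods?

41784

(Bands numbered youngest = 1 to oldest = 5.)
Period 1.
Births: 5800 × 0.297 = 1723, 20000 × 0.086 = 1720 — total 3443
Band 2: 11900 × 0.951 = 11317
Band 3: 5800 × 0.941 = 5458
Band 4: 20000 × 0.949 = 18980
Band 5: 18600 × 0.932 = 17335
Net migration: Band 1 + 120 → 3563; Band 4 + 480 → 19460
Population now: 0–14=3563, 15–29=11317, 30–44=5458, 45–59=19460, 60–74=17335
Period 2.
Births: 11317 × 0.297 = 3361, 5458 × 0.086 = 469 — total 3830
Band 2: 3563 × 0.951 = 3388
Band 3: 11317 × 0.941 = 10649
Band 4: 5458 × 0.949 = 5180
Band 5: 19460 × 0.932 = 18137
Net migration: Band 1 + 120 → 3950; Band 4 + 480 → 5660
Population now: 0–14=3950, 15–29=3388, 30–44=10649, 45–59=5660, 60–74=18137
Total after period 2: 3950 + 3388 + 10649 + 5660 + 18137 = 41784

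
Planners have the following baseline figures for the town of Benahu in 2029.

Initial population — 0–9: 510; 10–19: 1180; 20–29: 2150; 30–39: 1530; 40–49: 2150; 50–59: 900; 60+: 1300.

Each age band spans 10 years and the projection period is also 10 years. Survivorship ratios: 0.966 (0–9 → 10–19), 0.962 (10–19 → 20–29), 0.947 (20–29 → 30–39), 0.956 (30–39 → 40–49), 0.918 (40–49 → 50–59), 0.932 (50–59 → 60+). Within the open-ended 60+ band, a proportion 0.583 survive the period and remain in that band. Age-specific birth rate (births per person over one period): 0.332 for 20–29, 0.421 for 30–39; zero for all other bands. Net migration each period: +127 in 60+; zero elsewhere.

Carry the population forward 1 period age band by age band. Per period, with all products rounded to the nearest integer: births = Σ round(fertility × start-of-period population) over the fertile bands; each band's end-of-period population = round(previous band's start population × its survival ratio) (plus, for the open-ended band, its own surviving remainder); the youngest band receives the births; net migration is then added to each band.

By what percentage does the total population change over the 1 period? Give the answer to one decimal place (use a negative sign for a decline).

Let band 1 be 0–9 through band 7 = 60+.
— Period 1 —
Births: 2150 * 0.332 = 714 ; 1530 * 0.421 = 644 — total 1358
Band 2: 510 * 0.966 = 493
Band 3: 1180 * 0.962 = 1135
Band 4: 2150 * 0.947 = 2036
Band 5: 1530 * 0.956 = 1463
Band 6: 2150 * 0.918 = 1974
Band 7: 900 * 0.932 + 1300 * 0.583 = 839 + 758 = 1597
Net migration: Band 7 + 127 → 1724
→ [1358, 493, 1135, 2036, 1463, 1974, 1724]
Total: 9720 → 10183; change = 463; percentage change = 4.8%

4.8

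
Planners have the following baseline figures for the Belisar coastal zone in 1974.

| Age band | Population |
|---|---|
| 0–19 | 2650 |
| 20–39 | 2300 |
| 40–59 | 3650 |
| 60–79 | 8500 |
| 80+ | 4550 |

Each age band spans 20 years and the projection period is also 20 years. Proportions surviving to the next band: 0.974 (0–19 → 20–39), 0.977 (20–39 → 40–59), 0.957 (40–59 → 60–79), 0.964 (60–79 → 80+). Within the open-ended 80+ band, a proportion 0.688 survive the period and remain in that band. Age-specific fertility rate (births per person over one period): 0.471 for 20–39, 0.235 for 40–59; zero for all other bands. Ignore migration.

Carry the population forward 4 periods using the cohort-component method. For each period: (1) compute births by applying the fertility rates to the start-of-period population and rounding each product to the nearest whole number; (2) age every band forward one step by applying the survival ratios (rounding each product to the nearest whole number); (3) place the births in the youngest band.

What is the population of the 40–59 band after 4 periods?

1660

(Groups numbered youngest = 1 to oldest = 5.)
Period 1.
Births: 2300 × 0.471 = 1083 ; 3650 × 0.235 = 858 → total 1941
Group 2: 2650 × 0.974 = 2581
Group 3: 2300 × 0.977 = 2247
Group 4: 3650 × 0.957 = 3493
Group 5: 8500 × 0.964 + 4550 × 0.688 = 8194 + 3130 = 11324
→ [1941, 2581, 2247, 3493, 11324]
Period 2.
Births: 2581 × 0.471 = 1216 ; 2247 × 0.235 = 528 → total 1744
Group 2: 1941 × 0.974 = 1891
Group 3: 2581 × 0.977 = 2522
Group 4: 2247 × 0.957 = 2150
Group 5: 3493 × 0.964 + 11324 × 0.688 = 3367 + 7791 = 11158
→ [1744, 1891, 2522, 2150, 11158]
Period 3.
Births: 1891 × 0.471 = 891 ; 2522 × 0.235 = 593 → total 1484
Group 2: 1744 × 0.974 = 1699
Group 3: 1891 × 0.977 = 1848
Group 4: 2522 × 0.957 = 2414
Group 5: 2150 × 0.964 + 11158 × 0.688 = 2073 + 7677 = 9750
→ [1484, 1699, 1848, 2414, 9750]
Period 4.
Births: 1699 × 0.471 = 800 ; 1848 × 0.235 = 434 → total 1234
Group 2: 1484 × 0.974 = 1445
Group 3: 1699 × 0.977 = 1660
Group 4: 1848 × 0.957 = 1769
Group 5: 2414 × 0.964 + 9750 × 0.688 = 2327 + 6708 = 9035
→ [1234, 1445, 1660, 1769, 9035]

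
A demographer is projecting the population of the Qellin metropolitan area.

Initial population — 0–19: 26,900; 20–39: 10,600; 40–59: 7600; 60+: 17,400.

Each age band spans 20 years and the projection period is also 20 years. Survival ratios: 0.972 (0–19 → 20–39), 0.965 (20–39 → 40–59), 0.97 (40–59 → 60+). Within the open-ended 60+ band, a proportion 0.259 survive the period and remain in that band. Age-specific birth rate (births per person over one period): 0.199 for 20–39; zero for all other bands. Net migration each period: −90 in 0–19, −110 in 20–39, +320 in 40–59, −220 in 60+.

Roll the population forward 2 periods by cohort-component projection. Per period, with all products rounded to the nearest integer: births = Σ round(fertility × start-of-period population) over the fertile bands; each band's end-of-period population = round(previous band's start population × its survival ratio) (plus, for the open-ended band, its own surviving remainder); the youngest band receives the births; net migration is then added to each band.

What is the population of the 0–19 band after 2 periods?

5091

Let group 1 be 0–19 through group 4 = 60+.
Period 1:
Births: 10600 * 0.199 = 2109
Group 2: 26900 * 0.972 = 26147
Group 3: 10600 * 0.965 = 10229
Group 4: 7600 * 0.97 + 17400 * 0.259 = 7372 + 4507 = 11879
Net migration: Group 1 − 90 → 2019; Group 2 − 110 → 26037; Group 3 + 320 → 10549; Group 4 − 220 → 11659
End of period: [2019, 26037, 10549, 11659]
Period 2:
Births: 26037 * 0.199 = 5181
Group 2: 2019 * 0.972 = 1962
Group 3: 26037 * 0.965 = 25126
Group 4: 10549 * 0.97 + 11659 * 0.259 = 10233 + 3020 = 13253
Net migration: Group 1 − 90 → 5091; Group 2 − 110 → 1852; Group 3 + 320 → 25446; Group 4 − 220 → 13033
End of period: [5091, 1852, 25446, 13033]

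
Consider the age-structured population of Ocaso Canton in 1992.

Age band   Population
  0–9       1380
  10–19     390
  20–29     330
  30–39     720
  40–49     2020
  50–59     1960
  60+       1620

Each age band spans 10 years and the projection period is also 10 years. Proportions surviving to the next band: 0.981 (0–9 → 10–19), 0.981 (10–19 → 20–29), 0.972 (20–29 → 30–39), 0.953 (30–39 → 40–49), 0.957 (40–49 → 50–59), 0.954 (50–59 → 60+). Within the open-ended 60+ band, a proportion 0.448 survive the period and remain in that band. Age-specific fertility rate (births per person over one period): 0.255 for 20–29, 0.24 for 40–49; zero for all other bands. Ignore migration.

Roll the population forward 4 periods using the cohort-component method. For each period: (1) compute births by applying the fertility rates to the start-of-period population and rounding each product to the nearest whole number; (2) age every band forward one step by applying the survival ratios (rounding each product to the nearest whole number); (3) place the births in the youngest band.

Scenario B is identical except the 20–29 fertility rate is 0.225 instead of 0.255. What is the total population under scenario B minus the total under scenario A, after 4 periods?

— Period 1 —
Births: 330 × 0.255 = 84, 2020 × 0.24 = 485 → 569
10–19: 1380 × 0.981 = 1354
20–29: 390 × 0.981 = 383
30–39: 330 × 0.972 = 321
40–49: 720 × 0.953 = 686
50–59: 2020 × 0.957 = 1933
60+: 1960 × 0.954 + 1620 × 0.448 = 1870 + 726 = 2596
→ [569, 1354, 383, 321, 686, 1933, 2596]
— Period 2 —
Births: 383 × 0.255 = 98, 686 × 0.24 = 165 → 263
10–19: 569 × 0.981 = 558
20–29: 1354 × 0.981 = 1328
30–39: 383 × 0.972 = 372
40–49: 321 × 0.953 = 306
50–59: 686 × 0.957 = 657
60+: 1933 × 0.954 + 2596 × 0.448 = 1844 + 1163 = 3007
→ [263, 558, 1328, 372, 306, 657, 3007]
— Period 3 —
Births: 1328 × 0.255 = 339, 306 × 0.24 = 73 → 412
10–19: 263 × 0.981 = 258
20–29: 558 × 0.981 = 547
30–39: 1328 × 0.972 = 1291
40–49: 372 × 0.953 = 355
50–59: 306 × 0.957 = 293
60+: 657 × 0.954 + 3007 × 0.448 = 627 + 1347 = 1974
→ [412, 258, 547, 1291, 355, 293, 1974]
— Period 4 —
Births: 547 × 0.255 = 139, 355 × 0.24 = 85 → 224
10–19: 412 × 0.981 = 404
20–29: 258 × 0.981 = 253
30–39: 547 × 0.972 = 532
40–49: 1291 × 0.953 = 1230
50–59: 355 × 0.957 = 340
60+: 293 × 0.954 + 1974 × 0.448 = 280 + 884 = 1164
→ [224, 404, 253, 532, 1230, 340, 1164]
Scenario A total after 4 periods: 4147
Scenario B projection —
— Period 1 —
Births: 330 × 0.225 = 74, 2020 × 0.24 = 485 → 559
10–19: 1380 × 0.981 = 1354
20–29: 390 × 0.981 = 383
30–39: 330 × 0.972 = 321
40–49: 720 × 0.953 = 686
50–59: 2020 × 0.957 = 1933
60+: 1960 × 0.954 + 1620 × 0.448 = 1870 + 726 = 2596
→ [559, 1354, 383, 321, 686, 1933, 2596]
— Period 2 —
Births: 383 × 0.225 = 86, 686 × 0.24 = 165 → 251
10–19: 559 × 0.981 = 548
20–29: 1354 × 0.981 = 1328
30–39: 383 × 0.972 = 372
40–49: 321 × 0.953 = 306
50–59: 686 × 0.957 = 657
60+: 1933 × 0.954 + 2596 × 0.448 = 1844 + 1163 = 3007
→ [251, 548, 1328, 372, 306, 657, 3007]
— Period 3 —
Births: 1328 × 0.225 = 299, 306 × 0.24 = 73 → 372
10–19: 251 × 0.981 = 246
20–29: 548 × 0.981 = 538
30–39: 1328 × 0.972 = 1291
40–49: 372 × 0.953 = 355
50–59: 306 × 0.957 = 293
60+: 657 × 0.954 + 3007 × 0.448 = 627 + 1347 = 1974
→ [372, 246, 538, 1291, 355, 293, 1974]
— Period 4 —
Births: 538 × 0.225 = 121, 355 × 0.24 = 85 → 206
10–19: 372 × 0.981 = 365
20–29: 246 × 0.981 = 241
30–39: 538 × 0.972 = 523
40–49: 1291 × 0.953 = 1230
50–59: 355 × 0.957 = 340
60+: 293 × 0.954 + 1974 × 0.448 = 280 + 884 = 1164
→ [206, 365, 241, 523, 1230, 340, 1164]
Scenario B total after 4 periods: 4069
Difference B − A = 4069 − 4147 = -78

-78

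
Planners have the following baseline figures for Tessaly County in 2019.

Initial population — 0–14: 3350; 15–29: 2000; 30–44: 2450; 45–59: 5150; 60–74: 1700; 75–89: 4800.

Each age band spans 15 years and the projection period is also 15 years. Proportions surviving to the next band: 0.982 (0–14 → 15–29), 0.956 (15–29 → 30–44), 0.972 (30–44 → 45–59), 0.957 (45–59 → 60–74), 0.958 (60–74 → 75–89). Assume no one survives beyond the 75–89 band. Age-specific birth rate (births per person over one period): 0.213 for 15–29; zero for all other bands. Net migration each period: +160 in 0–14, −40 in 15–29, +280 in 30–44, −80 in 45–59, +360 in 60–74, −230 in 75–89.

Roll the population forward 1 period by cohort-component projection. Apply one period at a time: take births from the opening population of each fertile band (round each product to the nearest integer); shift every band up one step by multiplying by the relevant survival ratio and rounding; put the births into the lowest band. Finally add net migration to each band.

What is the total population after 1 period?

15017

Call the bands 1 to 6, youngest first.
Period 1.
Births: 2000 × 0.213 = 426
Band 2: 3350 × 0.982 = 3290
Band 3: 2000 × 0.956 = 1912
Band 4: 2450 × 0.972 = 2381
Band 5: 5150 × 0.957 = 4929
Band 6: 1700 × 0.958 = 1629
Net migration: Band 1 + 160 → 586; Band 2 − 40 → 3250; Band 3 + 280 → 2192; Band 4 − 80 → 2301; Band 5 + 360 → 5289; Band 6 − 230 → 1399
End of period: [586, 3250, 2192, 2301, 5289, 1399]
Total after period 1: 586 + 3250 + 2192 + 2301 + 5289 + 1399 = 15017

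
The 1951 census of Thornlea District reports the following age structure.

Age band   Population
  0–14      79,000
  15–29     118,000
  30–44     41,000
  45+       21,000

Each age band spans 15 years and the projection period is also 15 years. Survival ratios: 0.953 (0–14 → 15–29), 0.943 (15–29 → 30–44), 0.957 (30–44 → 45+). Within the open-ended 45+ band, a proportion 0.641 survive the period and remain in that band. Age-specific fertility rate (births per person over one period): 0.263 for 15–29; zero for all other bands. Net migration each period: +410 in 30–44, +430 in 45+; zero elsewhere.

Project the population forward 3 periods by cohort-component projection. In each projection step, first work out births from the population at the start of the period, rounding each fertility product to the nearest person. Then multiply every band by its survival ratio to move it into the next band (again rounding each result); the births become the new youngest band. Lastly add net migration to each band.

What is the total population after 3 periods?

214328

Call the groups 1 to 4, youngest first.
— Period 1 —
Births: 118000 × 0.263 = 31034
Group 2: 79000 × 0.953 = 75287
Group 3: 118000 × 0.943 = 111274
Group 4: 41000 × 0.957 + 21000 × 0.641 = 39237 + 13461 = 52698
Net migration: Group 3 + 410 → 111684; Group 4 + 430 → 53128
Population now: 0–14=31034, 15–29=75287, 30–44=111684, 45+=53128
— Period 2 —
Births: 75287 × 0.263 = 19800
Group 2: 31034 × 0.953 = 29575
Group 3: 75287 × 0.943 = 70996
Group 4: 111684 × 0.957 + 53128 × 0.641 = 106882 + 34055 = 140937
Net migration: Group 3 + 410 → 71406; Group 4 + 430 → 141367
Population now: 0–14=19800, 15–29=29575, 30–44=71406, 45+=141367
— Period 3 —
Births: 29575 × 0.263 = 7778
Group 2: 19800 × 0.953 = 18869
Group 3: 29575 × 0.943 = 27889
Group 4: 71406 × 0.957 + 141367 × 0.641 = 68336 + 90616 = 158952
Net migration: Group 3 + 410 → 28299; Group 4 + 430 → 159382
Population now: 0–14=7778, 15–29=18869, 30–44=28299, 45+=159382
Total after period 3: 7778 + 18869 + 28299 + 159382 = 214328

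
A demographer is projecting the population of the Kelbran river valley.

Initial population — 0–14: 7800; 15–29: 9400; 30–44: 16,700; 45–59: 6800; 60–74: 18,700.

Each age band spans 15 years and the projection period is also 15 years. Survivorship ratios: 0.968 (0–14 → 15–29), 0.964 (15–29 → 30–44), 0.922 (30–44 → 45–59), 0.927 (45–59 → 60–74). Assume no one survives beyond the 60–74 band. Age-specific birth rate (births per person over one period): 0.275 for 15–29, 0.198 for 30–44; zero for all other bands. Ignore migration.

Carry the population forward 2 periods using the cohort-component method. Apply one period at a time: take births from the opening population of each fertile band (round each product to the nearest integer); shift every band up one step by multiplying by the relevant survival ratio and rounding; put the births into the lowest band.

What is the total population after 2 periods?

39479

(Groups numbered youngest = 1 to oldest = 5.)
— Period 1 —
Births: 9400 * 0.275 = 2585  |  16700 * 0.198 = 3307 ⇒ total 5892
Group 2: 7800 * 0.968 = 7550
Group 3: 9400 * 0.964 = 9062
Group 4: 16700 * 0.922 = 15397
Group 5: 6800 * 0.927 = 6304
Population now: 0–14=5892, 15–29=7550, 30–44=9062, 45–59=15397, 60–74=6304
— Period 2 —
Births: 7550 * 0.275 = 2076  |  9062 * 0.198 = 1794 ⇒ total 3870
Group 2: 5892 * 0.968 = 5703
Group 3: 7550 * 0.964 = 7278
Group 4: 9062 * 0.922 = 8355
Group 5: 15397 * 0.927 = 14273
Population now: 0–14=3870, 15–29=5703, 30–44=7278, 45–59=8355, 60–74=14273
Total after period 2: 3870 + 5703 + 7278 + 8355 + 14273 = 39479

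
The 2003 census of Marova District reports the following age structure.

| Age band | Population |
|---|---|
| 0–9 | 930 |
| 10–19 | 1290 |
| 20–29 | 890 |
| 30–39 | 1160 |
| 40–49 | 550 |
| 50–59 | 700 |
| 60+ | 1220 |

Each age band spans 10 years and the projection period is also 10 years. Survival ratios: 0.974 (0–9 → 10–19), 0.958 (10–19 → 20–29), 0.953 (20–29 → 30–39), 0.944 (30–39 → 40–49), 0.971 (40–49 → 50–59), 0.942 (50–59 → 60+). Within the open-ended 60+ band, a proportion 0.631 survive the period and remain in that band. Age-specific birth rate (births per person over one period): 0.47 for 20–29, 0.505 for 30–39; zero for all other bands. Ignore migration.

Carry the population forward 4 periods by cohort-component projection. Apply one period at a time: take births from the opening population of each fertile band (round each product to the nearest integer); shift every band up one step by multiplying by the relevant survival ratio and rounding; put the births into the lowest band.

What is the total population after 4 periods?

7455

Call the bands 1 to 7, youngest first.
— Period 1 —
Births: 890 × 0.47 = 418  |  1160 × 0.505 = 586 → total 1004
Band 2: 930 × 0.974 = 906
Band 3: 1290 × 0.958 = 1236
Band 4: 890 × 0.953 = 848
Band 5: 1160 × 0.944 = 1095
Band 6: 550 × 0.971 = 534
Band 7: 700 × 0.942 + 1220 × 0.631 = 659 + 770 = 1429
→ [1004, 906, 1236, 848, 1095, 534, 1429]
— Period 2 —
Births: 1236 × 0.47 = 581  |  848 × 0.505 = 428 → total 1009
Band 2: 1004 × 0.974 = 978
Band 3: 906 × 0.958 = 868
Band 4: 1236 × 0.953 = 1178
Band 5: 848 × 0.944 = 801
Band 6: 1095 × 0.971 = 1063
Band 7: 534 × 0.942 + 1429 × 0.631 = 503 + 902 = 1405
→ [1009, 978, 868, 1178, 801, 1063, 1405]
— Period 3 —
Births: 868 × 0.47 = 408  |  1178 × 0.505 = 595 → total 1003
Band 2: 1009 × 0.974 = 983
Band 3: 978 × 0.958 = 937
Band 4: 868 × 0.953 = 827
Band 5: 1178 × 0.944 = 1112
Band 6: 801 × 0.971 = 778
Band 7: 1063 × 0.942 + 1405 × 0.631 = 1001 + 887 = 1888
→ [1003, 983, 937, 827, 1112, 778, 1888]
— Period 4 —
Births: 937 × 0.47 = 440  |  827 × 0.505 = 418 → total 858
Band 2: 1003 × 0.974 = 977
Band 3: 983 × 0.958 = 942
Band 4: 937 × 0.953 = 893
Band 5: 827 × 0.944 = 781
Band 6: 1112 × 0.971 = 1080
Band 7: 778 × 0.942 + 1888 × 0.631 = 733 + 1191 = 1924
→ [858, 977, 942, 893, 781, 1080, 1924]
Total after period 4: 858 + 977 + 942 + 893 + 781 + 1080 + 1924 = 7455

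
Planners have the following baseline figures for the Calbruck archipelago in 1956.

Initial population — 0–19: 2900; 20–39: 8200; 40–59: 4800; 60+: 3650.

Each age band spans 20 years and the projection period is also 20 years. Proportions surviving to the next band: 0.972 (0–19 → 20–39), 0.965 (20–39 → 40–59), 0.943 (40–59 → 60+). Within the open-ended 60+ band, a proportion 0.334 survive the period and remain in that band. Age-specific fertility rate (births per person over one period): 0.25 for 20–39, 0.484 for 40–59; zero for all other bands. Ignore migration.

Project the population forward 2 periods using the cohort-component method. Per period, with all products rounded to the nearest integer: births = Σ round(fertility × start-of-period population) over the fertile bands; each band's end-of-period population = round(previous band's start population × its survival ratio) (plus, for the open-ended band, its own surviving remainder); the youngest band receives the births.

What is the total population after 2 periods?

20887

Call the bands 1 to 4, youngest first.
Period 1.
Births: 8200 × 0.25 = 2050, 4800 × 0.484 = 2323 → total 4373
Band 2: 2900 × 0.972 = 2819
Band 3: 8200 × 0.965 = 7913
Band 4: 4800 × 0.943 + 3650 × 0.334 = 4526 + 1219 = 5745
End of period: [4373, 2819, 7913, 5745]
Period 2.
Births: 2819 × 0.25 = 705, 7913 × 0.484 = 3830 → total 4535
Band 2: 4373 × 0.972 = 4251
Band 3: 2819 × 0.965 = 2720
Band 4: 7913 × 0.943 + 5745 × 0.334 = 7462 + 1919 = 9381
End of period: [4535, 4251, 2720, 9381]
Total after period 2: 4535 + 4251 + 2720 + 9381 = 20887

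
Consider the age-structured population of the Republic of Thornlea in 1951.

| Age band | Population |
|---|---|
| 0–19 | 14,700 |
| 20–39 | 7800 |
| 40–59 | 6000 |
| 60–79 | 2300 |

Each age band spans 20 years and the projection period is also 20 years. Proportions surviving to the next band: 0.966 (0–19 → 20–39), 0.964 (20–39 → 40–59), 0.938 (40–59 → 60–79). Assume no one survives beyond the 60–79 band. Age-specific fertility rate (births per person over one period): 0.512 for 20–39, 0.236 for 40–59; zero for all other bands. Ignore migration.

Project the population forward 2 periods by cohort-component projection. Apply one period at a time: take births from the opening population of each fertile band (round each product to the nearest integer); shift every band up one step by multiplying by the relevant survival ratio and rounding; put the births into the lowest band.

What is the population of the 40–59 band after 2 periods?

— Period 1 —
Births: 7800 × 0.512 = 3994 ; 6000 × 0.236 = 1416 ⇒ total 5410
20–39: 14700 × 0.966 = 14200
40–59: 7800 × 0.964 = 7519
60–79: 6000 × 0.938 = 5628
→ [5410, 14200, 7519, 5628]
— Period 2 —
Births: 14200 × 0.512 = 7270 ; 7519 × 0.236 = 1774 ⇒ total 9044
20–39: 5410 × 0.966 = 5226
40–59: 14200 × 0.964 = 13689
60–79: 7519 × 0.938 = 7053
→ [9044, 5226, 13689, 7053]

13689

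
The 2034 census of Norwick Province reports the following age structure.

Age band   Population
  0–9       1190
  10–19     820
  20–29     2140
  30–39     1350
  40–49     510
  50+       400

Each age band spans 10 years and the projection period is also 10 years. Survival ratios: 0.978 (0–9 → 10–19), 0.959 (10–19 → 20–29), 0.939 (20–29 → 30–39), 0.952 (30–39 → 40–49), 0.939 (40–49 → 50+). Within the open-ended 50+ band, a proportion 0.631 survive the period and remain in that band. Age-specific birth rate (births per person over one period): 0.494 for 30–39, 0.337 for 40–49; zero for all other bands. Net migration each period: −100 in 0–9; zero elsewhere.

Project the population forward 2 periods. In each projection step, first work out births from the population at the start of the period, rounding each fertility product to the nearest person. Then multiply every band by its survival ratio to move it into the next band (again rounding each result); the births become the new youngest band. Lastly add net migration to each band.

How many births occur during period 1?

839

Let band 1 be 0–9 through band 6 = 50+.
— Period 1 —
Births: 1350 * 0.494 = 667 ; 510 * 0.337 = 172 ⇒ total 839
Band 2: 1190 * 0.978 = 1164
Band 3: 820 * 0.959 = 786
Band 4: 2140 * 0.939 = 2009
Band 5: 1350 * 0.952 = 1285
Band 6: 510 * 0.939 + 400 * 0.631 = 479 + 252 = 731
Net migration: Band 1 − 100 → 739
→ [739, 1164, 786, 2009, 1285, 731]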